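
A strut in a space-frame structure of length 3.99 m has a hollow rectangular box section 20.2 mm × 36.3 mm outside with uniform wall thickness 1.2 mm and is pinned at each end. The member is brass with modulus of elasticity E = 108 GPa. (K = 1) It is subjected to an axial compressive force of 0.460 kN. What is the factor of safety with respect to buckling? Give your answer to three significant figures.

Inner dimensions: h_i = 36.3 − 2×1.2 = 33.90 mm, b_i = 20.2 − 2×1.2 = 17.80 mm
Weak-axis I_min = (h_o·b_o³ − h_i·b_i³)/12 with b_o = 20.2, b_i = 17.80 mm (shorter outer/inner sides).
I_min = (36.3×20.2³ − 33.90×17.80³)/12 = 9.001×10^3 mm⁴
I = 9.001×10^3 mm⁴ = 9.001×10^-9 m⁴
Effective length L_e = K·L = 1 × 3.99 = 3.990 m
P_cr = π²EI / L_e² = π² × 108×10⁹ × 9.001×10^-9 / 3.990² = 602.7 N
Factor of safety n = P_cr / P = 0.60265 / 0.460 = 1.31

n ≈ 1.31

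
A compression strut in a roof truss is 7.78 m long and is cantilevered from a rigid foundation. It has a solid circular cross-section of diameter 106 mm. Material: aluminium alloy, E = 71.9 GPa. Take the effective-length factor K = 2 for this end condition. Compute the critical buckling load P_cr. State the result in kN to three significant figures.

I = πd⁴/64 = π×106⁴/64 = 6.197×10^6 mm⁴
I = 6.197×10^6 mm⁴ = 6.197×10^-6 m⁴
Effective length L_e = K·L = 2 × 7.78 = 15.56 m
P_cr = π²EI / L_e² = π² × 71.9×10⁹ × 6.197×10^-6 / 15.56² = 1.816×10^4 N

P_cr ≈ 18.2 kN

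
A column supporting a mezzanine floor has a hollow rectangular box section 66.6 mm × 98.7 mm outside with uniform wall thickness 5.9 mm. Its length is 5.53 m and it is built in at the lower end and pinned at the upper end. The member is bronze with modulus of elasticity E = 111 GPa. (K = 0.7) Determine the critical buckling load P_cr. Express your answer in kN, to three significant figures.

P_cr ≈ 90.5 kN

Inner dimensions: h_i = 98.7 − 2×5.9 = 86.90 mm, b_i = 66.6 − 2×5.9 = 54.80 mm
Weak-axis I_min = (h_o·b_o³ − h_i·b_i³)/12 with b_o = 66.6, b_i = 54.80 mm (shorter outer/inner sides).
I_min = (98.7×66.6³ − 86.90×54.80³)/12 = 1.238×10^6 mm⁴
I = 1.238×10^6 mm⁴ = 1.238×10^-6 m⁴
Effective length L_e = K·L = 0.7 × 5.53 = 3.871 m
P_cr = π²EI / L_e² = π² × 111×10⁹ × 1.238×10^-6 / 3.871² = 9.051×10^4 N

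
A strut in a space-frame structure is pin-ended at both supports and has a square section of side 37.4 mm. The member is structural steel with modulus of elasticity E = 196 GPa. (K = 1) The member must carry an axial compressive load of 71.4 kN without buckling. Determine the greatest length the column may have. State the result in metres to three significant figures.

L_max ≈ 2.10 m

I = a⁴/12 = 37.4⁴/12 = 1.630×10^5 mm⁴
I = 1.630×10^-7 m⁴
At the buckling limit P_cr = P = 7.140×10^4 N
From P_cr = π²EI/(K·L)²:  L = (1/K)·√(π²EI/P_cr) = (1/1)·√(π²×1.96×10^11×1.630×10^-7/7.140×10^4)
L = 2.10 m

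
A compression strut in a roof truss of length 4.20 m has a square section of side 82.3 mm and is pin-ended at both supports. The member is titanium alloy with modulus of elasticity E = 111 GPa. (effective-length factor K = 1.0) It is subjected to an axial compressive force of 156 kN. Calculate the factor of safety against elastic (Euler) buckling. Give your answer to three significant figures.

I = a⁴/12 = 82.3⁴/12 = 3.823×10^6 mm⁴
I = 3.823×10^6 mm⁴ = 3.823×10^-6 m⁴
Effective length L_e = K·L = 1 × 4.20 = 4.200 m
P_cr = π²EI / L_e² = π² × 111×10⁹ × 3.823×10^-6 / 4.200² = 2.374×10^5 N
Factor of safety n = P_cr / P = 237.43 / 156 = 1.52

n ≈ 1.52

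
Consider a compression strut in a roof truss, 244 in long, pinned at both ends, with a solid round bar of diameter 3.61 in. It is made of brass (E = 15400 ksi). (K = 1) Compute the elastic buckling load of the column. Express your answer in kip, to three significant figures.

I = πd⁴/64 = π×3.61⁴/64 = 8.337 in⁴
Effective length L_e = K·L = 1 × 244 = 244.0 in
P_cr = π²EI / L_e² = π² × 15400×10³ × 8.337 / 244.0² = 2.128×10^4 lb

P_cr ≈ 21.3 kip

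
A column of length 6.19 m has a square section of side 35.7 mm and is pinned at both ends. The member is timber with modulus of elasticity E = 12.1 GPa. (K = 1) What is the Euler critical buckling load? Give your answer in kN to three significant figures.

I = a⁴/12 = 35.7⁴/12 = 1.354×10^5 mm⁴
I = 1.354×10^5 mm⁴ = 1.354×10^-7 m⁴
Effective length L_e = K·L = 1 × 6.19 = 6.190 m
P_cr = π²EI / L_e² = π² × 12.1×10⁹ × 1.354×10^-7 / 6.190² = 421.9 N

P_cr ≈ 0.422 kN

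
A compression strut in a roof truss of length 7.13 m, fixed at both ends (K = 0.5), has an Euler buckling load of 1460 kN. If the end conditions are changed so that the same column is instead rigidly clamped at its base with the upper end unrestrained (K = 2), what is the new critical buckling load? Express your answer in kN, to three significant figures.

P_cr ∝ 1/K², so P_cr,new = P_cr,old × (K_old/K_new)² = 1460 × (0.5/2)²
= 1460 × 0.06250 = 91.2 kN

P_cr ≈ 91.2 kN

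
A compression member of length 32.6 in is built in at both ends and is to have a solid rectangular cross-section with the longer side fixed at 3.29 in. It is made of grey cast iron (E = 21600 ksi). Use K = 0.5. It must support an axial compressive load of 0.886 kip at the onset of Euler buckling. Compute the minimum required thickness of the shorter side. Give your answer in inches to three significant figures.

L_e = K·L = 0.5 × 32.6 = 16.30 in
Required I = P_cr·L_e²/(π²E) = 886.0 × 16.30² / (π² × 2.16×10^7) = 1.104×10^-3 in⁴
Rectangle, weak axis: I_min = h·b³/12 with h = 3.29 in fixed  ⇒  b = (12I/h)^(1/3) = 0.159 in

b ≈ 0.159 in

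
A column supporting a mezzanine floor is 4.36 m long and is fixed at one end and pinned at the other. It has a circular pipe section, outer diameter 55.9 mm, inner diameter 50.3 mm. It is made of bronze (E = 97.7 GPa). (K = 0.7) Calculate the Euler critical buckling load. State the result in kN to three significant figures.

P_cr ≈ 17.1 kN

d_o = 55.9 mm, d_i = 50.3 mm
I = π(d_o⁴ − d_i⁴)/64 = π(55.9⁴ − 50.30⁴)/64 = 1.651×10^5 mm⁴
I = 1.651×10^5 mm⁴ = 1.651×10^-7 m⁴
Effective length L_e = K·L = 0.7 × 4.36 = 3.052 m
P_cr = π²EI / L_e² = π² × 97.7×10⁹ × 1.651×10^-7 / 3.052² = 1.709×10^4 N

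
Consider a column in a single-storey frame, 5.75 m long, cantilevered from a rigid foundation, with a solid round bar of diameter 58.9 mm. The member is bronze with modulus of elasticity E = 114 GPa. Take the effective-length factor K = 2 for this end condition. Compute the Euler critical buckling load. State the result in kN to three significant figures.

I = πd⁴/64 = π×58.9⁴/64 = 5.908×10^5 mm⁴
I = 5.908×10^5 mm⁴ = 5.908×10^-7 m⁴
Effective length L_e = K·L = 2 × 5.75 = 11.50 m
P_cr = π²EI / L_e² = π² × 114×10⁹ × 5.908×10^-7 / 11.50² = 5.026×10^3 N

P_cr ≈ 5.03 kN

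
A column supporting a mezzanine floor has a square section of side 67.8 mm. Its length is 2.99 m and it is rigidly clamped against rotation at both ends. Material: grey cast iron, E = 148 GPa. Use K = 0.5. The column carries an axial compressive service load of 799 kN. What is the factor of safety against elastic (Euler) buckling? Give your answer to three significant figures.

n ≈ 1.44

I = a⁴/12 = 67.8⁴/12 = 1.761×10^6 mm⁴
I = 1.761×10^6 mm⁴ = 1.761×10^-6 m⁴
Effective length L_e = K·L = 0.5 × 2.99 = 1.495 m
P_cr = π²EI / L_e² = π² × 148×10⁹ × 1.761×10^-6 / 1.495² = 1.151×10^6 N
Factor of safety n = P_cr / P = 1150.8 / 799 = 1.44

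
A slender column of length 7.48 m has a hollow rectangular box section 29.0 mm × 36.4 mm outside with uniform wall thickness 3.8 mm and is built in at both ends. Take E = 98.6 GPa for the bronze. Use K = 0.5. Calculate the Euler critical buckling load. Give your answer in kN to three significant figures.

Inner dimensions: h_i = 36.4 − 2×3.8 = 28.80 mm, b_i = 29.0 − 2×3.8 = 21.40 mm
Weak-axis I_min = (h_o·b_o³ − h_i·b_i³)/12 with b_o = 29.0, b_i = 21.40 mm (shorter outer/inner sides).
I_min = (36.4×29.0³ − 28.80×21.40³)/12 = 5.046×10^4 mm⁴
I = 5.046×10^4 mm⁴ = 5.046×10^-8 m⁴
Effective length L_e = K·L = 0.5 × 7.48 = 3.740 m
P_cr = π²EI / L_e² = π² × 98.6×10⁹ × 5.046×10^-8 / 3.740² = 3.511×10^3 N

P_cr ≈ 3.51 kN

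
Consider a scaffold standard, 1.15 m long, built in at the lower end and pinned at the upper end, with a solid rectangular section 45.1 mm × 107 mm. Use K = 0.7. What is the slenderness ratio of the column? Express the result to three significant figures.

λ ≈ 61.8

For a rectangle r_min = b/√12 = 45.1/√12 = 13.02 mm
L_e = K·L = 0.7 × 1.15 m = 0.8050 m = 805.00 mm
λ = L_e / r_min = 805.00 / 13.02 = 61.8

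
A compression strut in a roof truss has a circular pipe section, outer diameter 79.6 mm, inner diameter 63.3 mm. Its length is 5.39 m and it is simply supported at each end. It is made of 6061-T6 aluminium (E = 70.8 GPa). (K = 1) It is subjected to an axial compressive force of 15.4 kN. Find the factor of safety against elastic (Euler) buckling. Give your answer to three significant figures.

n ≈ 1.85

d_o = 79.6 mm, d_i = 63.3 mm
I = π(d_o⁴ − d_i⁴)/64 = π(79.6⁴ − 63.30⁴)/64 = 1.183×10^6 mm⁴
I = 1.183×10^6 mm⁴ = 1.183×10^-6 m⁴
Effective length L_e = K·L = 1 × 5.39 = 5.390 m
P_cr = π²EI / L_e² = π² × 70.8×10⁹ × 1.183×10^-6 / 5.390² = 2.844×10^4 N
Factor of safety n = P_cr / P = 28.444 / 15.4 = 1.85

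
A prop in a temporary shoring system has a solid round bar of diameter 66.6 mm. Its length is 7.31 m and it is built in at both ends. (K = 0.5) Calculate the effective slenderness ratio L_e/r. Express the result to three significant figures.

λ ≈ 220

For a solid circle r = d/4 = 66.6/4 = 16.65 mm
L_e = K·L = 0.5 × 7.31 m = 3.655 m = 3655.0 mm
λ = L_e / r_min = 3655.0 / 16.65 = 220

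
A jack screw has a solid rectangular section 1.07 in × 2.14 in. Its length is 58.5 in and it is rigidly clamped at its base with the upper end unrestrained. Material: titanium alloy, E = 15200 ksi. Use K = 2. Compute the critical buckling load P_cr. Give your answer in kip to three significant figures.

Buckling occurs about the weak axis: I_min = h·b³/12 with b = 1.07 in (the shorter side).
I_min = 2.14×1.07³/12 = 0.2185 in⁴
Effective length L_e = K·L = 2 × 58.5 = 117.0 in
P_cr = π²EI / L_e² = π² × 15200×10³ × 0.2185 / 117.0² = 2.394×10^3 lb

P_cr ≈ 2.39 kip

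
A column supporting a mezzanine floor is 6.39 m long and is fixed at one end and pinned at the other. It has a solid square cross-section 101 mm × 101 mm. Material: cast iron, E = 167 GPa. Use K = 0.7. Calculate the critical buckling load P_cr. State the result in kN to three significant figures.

P_cr ≈ 714 kN

I = a⁴/12 = 101⁴/12 = 8.672×10^6 mm⁴
I = 8.672×10^6 mm⁴ = 8.672×10^-6 m⁴
Effective length L_e = K·L = 0.7 × 6.39 = 4.473 m
P_cr = π²EI / L_e² = π² × 167×10⁹ × 8.672×10^-6 / 4.473² = 7.144×10^5 N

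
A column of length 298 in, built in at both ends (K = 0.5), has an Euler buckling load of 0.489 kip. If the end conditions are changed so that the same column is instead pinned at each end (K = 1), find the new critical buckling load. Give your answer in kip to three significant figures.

P_cr ∝ 1/K², so P_cr,new = P_cr,old × (K_old/K_new)² = 0.489 × (0.5/1)²
= 0.489 × 0.2500 = 0.122 kip

P_cr ≈ 0.122 kip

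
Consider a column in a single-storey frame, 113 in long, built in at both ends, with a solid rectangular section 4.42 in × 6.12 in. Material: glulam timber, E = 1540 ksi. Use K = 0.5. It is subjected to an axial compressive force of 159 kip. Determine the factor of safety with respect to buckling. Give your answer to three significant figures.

Buckling occurs about the weak axis: I_min = h·b³/12 with b = 4.42 in (the shorter side).
I_min = 6.12×4.42³/12 = 44.04 in⁴
Effective length L_e = K·L = 0.5 × 113 = 56.50 in
P_cr = π²EI / L_e² = π² × 1540×10³ × 44.04 / 56.50² = 2.097×10^5 lb
Factor of safety n = P_cr / P = 209.68 / 159 = 1.32

n ≈ 1.32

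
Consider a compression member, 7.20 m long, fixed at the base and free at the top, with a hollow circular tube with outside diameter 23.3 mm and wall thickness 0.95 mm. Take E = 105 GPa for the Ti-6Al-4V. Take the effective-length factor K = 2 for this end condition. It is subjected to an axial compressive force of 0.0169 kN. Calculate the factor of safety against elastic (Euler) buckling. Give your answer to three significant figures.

n ≈ 1.23

Inner diameter d_i = 23.3 − 2×0.95 = 21.40 mm
I = π(d_o⁴ − d_i⁴)/64 = π(23.3⁴ − 21.40⁴)/64 = 4.173×10^3 mm⁴
I = 4.173×10^3 mm⁴ = 4.173×10^-9 m⁴
Effective length L_e = K·L = 2 × 7.20 = 14.40 m
P_cr = π²EI / L_e² = π² × 105×10⁹ × 4.173×10^-9 / 14.40² = 20.85 N
Factor of safety n = P_cr / P = 0.020853 / 0.0169 = 1.23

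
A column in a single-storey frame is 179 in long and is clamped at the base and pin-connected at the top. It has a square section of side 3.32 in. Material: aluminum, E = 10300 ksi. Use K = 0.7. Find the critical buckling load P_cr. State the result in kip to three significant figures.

P_cr ≈ 65.6 kip

I = a⁴/12 = 3.32⁴/12 = 10.12 in⁴
Effective length L_e = K·L = 0.7 × 179 = 125.3 in
P_cr = π²EI / L_e² = π² × 10300×10³ × 10.12 / 125.3² = 6.556×10^4 lb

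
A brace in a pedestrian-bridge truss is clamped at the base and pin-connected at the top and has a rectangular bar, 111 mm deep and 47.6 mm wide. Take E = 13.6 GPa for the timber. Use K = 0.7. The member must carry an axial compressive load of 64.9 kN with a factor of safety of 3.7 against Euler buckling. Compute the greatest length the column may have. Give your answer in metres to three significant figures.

Buckling occurs about the weak axis: I_min = h·b³/12 with b = 47.6 mm (the shorter side).
I_min = 111×47.6³/12 = 9.976×10^5 mm⁴
I = 9.976×10^-7 m⁴
Required critical load P_cr = n·P = 3.7 × 64.9 = 240.1 kN = 2.401×10^5 N
From P_cr = π²EI/(K·L)²:  L = (1/K)·√(π²EI/P_cr) = (1/0.7)·√(π²×1.36×10^10×9.976×10^-7/2.401×10^5)
L = 1.07 m

L_max ≈ 1.07 m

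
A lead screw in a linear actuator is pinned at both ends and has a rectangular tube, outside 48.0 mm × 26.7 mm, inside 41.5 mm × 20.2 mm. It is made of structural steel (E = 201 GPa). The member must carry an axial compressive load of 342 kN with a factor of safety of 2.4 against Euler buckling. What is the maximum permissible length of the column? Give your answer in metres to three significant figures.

L_max ≈ 0.339 m

Weak-axis I_min = (h_o·b_o³ − h_i·b_i³)/12 with b_o = 26.7, b_i = 20.20 mm (shorter outer/inner sides).
I_min = (48.0×26.7³ − 41.50×20.20³)/12 = 4.763×10^4 mm⁴
I = 4.763×10^-8 m⁴
Required critical load P_cr = n·P = 2.4 × 342 = 820.8 kN = 8.208×10^5 N
From P_cr = π²EI/(K·L)²:  L = (1/K)·√(π²EI/P_cr) = (1/1)·√(π²×2.01×10^11×4.763×10^-8/8.208×10^5)
L = 0.339 m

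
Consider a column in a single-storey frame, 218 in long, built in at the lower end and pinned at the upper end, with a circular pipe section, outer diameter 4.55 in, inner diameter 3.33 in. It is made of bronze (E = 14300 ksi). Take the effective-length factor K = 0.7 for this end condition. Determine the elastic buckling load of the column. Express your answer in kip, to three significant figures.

d_o = 4.55 in, d_i = 3.33 in
I = π(d_o⁴ − d_i⁴)/64 = π(4.55⁴ − 3.330⁴)/64 = 15.00 in⁴
Effective length L_e = K·L = 0.7 × 218 = 152.6 in
P_cr = π²EI / L_e² = π² × 14300×10³ × 15.00 / 152.6² = 9.093×10^4 lb

P_cr ≈ 90.9 kip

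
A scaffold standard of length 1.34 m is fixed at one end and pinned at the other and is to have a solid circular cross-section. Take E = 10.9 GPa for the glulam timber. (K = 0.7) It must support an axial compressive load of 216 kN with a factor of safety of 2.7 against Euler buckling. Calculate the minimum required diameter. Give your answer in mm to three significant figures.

d ≈ 99.3 mm

Required P_cr = n·P = 2.7 × 216 = 583.2 kN
L_e = K·L = 0.7 × 1.34 = 0.9380 m
Required I = P_cr·L_e²/(π²E) = 5.832×10^5 × 0.9380² / (π² × 1.09×10^10) = 4.770×10^-6 m⁴
I_req = 4.770×10^6 mm⁴
Solid circle: I = πd⁴/64  ⇒  d = (64I/π)^(1/4) = (64×4.770×10^6/π)^(1/4) = 99.3 mm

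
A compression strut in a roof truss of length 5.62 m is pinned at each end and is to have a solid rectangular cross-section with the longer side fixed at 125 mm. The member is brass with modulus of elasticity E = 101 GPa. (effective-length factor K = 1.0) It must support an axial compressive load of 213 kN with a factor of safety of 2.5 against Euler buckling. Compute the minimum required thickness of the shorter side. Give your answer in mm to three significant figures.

b ≈ 117 mm

Required P_cr = n·P = 2.5 × 213 = 532.5 kN
L_e = K·L = 1 × 5.62 = 5.620 m
Required I = P_cr·L_e²/(π²E) = 5.325×10^5 × 5.620² / (π² × 1.01×10^11) = 1.687×10^-5 m⁴
I_req = 1.687×10^7 mm⁴
Rectangle, weak axis: I_min = h·b³/12 with h = 125 mm fixed  ⇒  b = (12I/h)^(1/3) = 117 mm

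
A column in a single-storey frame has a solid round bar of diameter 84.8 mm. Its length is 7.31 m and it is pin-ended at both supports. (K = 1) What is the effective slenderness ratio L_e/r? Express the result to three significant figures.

For a solid circle r = d/4 = 84.8/4 = 21.20 mm
L_e = K·L = 1 × 7.31 m = 7.310 m = 7310.0 mm
λ = L_e / r_min = 7310.0 / 21.20 = 345

λ ≈ 345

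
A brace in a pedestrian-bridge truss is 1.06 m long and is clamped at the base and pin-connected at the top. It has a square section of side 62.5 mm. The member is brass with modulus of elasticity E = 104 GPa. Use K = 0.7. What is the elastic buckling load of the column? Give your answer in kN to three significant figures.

P_cr ≈ 2370 kN

I = a⁴/12 = 62.5⁴/12 = 1.272×10^6 mm⁴
I = 1.272×10^6 mm⁴ = 1.272×10^-6 m⁴
Effective length L_e = K·L = 0.7 × 1.06 = 0.7420 m
P_cr = π²EI / L_e² = π² × 104×10⁹ × 1.272×10^-6 / 0.7420² = 2.371×10^6 N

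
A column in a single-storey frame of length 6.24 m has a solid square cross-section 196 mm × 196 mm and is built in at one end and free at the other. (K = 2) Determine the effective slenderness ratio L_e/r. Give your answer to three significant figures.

λ ≈ 221

I = a⁴/12 = 196⁴/12 = 1.230×10^8 mm⁴
A = 3.842×10^4 mm²;  r_min = √(I/A) = √(1.230×10^8/3.842×10^4) = 56.58 mm
L_e = K·L = 2 × 6.24 m = 12.48 m = 12480 mm
λ = L_e / r_min = 12480 / 56.58 = 221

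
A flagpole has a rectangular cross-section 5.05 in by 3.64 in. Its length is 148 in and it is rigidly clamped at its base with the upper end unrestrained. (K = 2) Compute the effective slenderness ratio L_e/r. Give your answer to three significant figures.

Buckling occurs about the weak axis: I_min = h·b³/12 with b = 3.64 in (the shorter side).
I_min = 5.05×3.64³/12 = 20.30 in⁴
A = 18.38 in²;  r_min = √(I/A) = √(20.30/18.38) = 1.051 in
L_e = K·L = 2 × 148 = 296.0 in
λ = L_e / r_min = 296.00 / 1.051 = 282

λ ≈ 282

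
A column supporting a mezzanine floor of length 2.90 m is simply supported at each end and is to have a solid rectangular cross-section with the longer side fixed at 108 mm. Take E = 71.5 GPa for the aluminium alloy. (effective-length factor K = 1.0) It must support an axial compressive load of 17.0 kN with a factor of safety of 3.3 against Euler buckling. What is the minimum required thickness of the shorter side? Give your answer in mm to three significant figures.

Required P_cr = n·P = 3.3 × 17.0 = 56.10 kN
L_e = K·L = 1 × 2.90 = 2.900 m
Required I = P_cr·L_e²/(π²E) = 5.610×10^4 × 2.900² / (π² × 7.15×10^10) = 6.686×10^-7 m⁴
I_req = 6.686×10^5 mm⁴
Rectangle, weak axis: I_min = h·b³/12 with h = 108 mm fixed  ⇒  b = (12I/h)^(1/3) = 42.0 mm

b ≈ 42.0 mm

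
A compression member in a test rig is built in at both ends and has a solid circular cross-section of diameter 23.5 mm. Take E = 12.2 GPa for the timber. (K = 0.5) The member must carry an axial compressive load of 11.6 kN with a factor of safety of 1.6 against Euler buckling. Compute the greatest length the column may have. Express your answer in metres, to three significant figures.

L_max ≈ 0.623 m

I = πd⁴/64 = π×23.5⁴/64 = 1.497×10^4 mm⁴
I = 1.497×10^-8 m⁴
Required critical load P_cr = n·P = 1.6 × 11.6 = 18.56 kN = 1.856×10^4 N
From P_cr = π²EI/(K·L)²:  L = (1/K)·√(π²EI/P_cr) = (1/0.5)·√(π²×1.22×10^10×1.497×10^-8/1.856×10^4)
L = 0.623 m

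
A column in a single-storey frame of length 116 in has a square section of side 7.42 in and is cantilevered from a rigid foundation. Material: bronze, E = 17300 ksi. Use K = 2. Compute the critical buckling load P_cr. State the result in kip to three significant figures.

I = a⁴/12 = 7.42⁴/12 = 252.6 in⁴
Effective length L_e = K·L = 2 × 116 = 232.0 in
P_cr = π²EI / L_e² = π² × 17300×10³ × 252.6 / 232.0² = 8.013×10^5 lb

P_cr ≈ 801 kip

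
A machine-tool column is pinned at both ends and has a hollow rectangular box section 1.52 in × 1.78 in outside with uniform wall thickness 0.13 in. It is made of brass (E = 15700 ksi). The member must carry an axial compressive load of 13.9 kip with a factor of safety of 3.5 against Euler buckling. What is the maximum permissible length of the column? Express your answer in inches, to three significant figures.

L_max ≈ 29.2 in

Inner dimensions: h_i = 1.78 − 2×0.13 = 1.520 in, b_i = 1.52 − 2×0.13 = 1.260 in
Weak-axis I_min = (h_o·b_o³ − h_i·b_i³)/12 with b_o = 1.52, b_i = 1.260 in (shorter outer/inner sides).
I_min = (1.78×1.52³ − 1.520×1.260³)/12 = 0.2675 in⁴
Required critical load P_cr = n·P = 3.5 × 13.9 = 48.65 kip = 4.865×10^4 lb
From P_cr = π²EI/(K·L)²:  L = (1/K)·√(π²EI/P_cr) = (1/1)·√(π²×1.57×10^7×0.2675/4.865×10^4)
L = 29.2 in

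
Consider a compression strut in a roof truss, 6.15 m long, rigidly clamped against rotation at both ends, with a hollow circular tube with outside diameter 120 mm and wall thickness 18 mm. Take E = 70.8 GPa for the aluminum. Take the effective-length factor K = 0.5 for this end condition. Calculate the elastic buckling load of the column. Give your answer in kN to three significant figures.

Inner diameter d_i = 120 − 2×18 = 84.00 mm
I = π(d_o⁴ − d_i⁴)/64 = π(120⁴ − 84.00⁴)/64 = 7.735×10^6 mm⁴
I = 7.735×10^6 mm⁴ = 7.735×10^-6 m⁴
Effective length L_e = K·L = 0.5 × 6.15 = 3.075 m
P_cr = π²EI / L_e² = π² × 70.8×10⁹ × 7.735×10^-6 / 3.075² = 5.716×10^5 N

P_cr ≈ 572 kN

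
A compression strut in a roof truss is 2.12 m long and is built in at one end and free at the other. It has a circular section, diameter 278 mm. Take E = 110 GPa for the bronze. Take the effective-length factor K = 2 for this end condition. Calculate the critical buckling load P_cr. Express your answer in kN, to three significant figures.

P_cr ≈ 17700 kN

I = πd⁴/64 = π×278⁴/64 = 2.932×10^8 mm⁴
I = 2.932×10^8 mm⁴ = 2.932×10^-4 m⁴
Effective length L_e = K·L = 2 × 2.12 = 4.240 m
P_cr = π²EI / L_e² = π² × 110×10⁹ × 2.932×10^-4 / 4.240² = 1.771×10^7 N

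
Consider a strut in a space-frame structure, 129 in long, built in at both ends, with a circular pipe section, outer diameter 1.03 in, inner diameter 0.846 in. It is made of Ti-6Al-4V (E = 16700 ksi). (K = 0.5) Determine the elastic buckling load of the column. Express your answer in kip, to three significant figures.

d_o = 1.03 in, d_i = 0.846 in
I = π(d_o⁴ − d_i⁴)/64 = π(1.03⁴ − 0.8460⁴)/64 = 3.010×10^-2 in⁴
Effective length L_e = K·L = 0.5 × 129 = 64.50 in
P_cr = π²EI / L_e² = π² × 16700×10³ × 3.010×10^-2 / 64.50² = 1.193×10^3 lb

P_cr ≈ 1.19 kip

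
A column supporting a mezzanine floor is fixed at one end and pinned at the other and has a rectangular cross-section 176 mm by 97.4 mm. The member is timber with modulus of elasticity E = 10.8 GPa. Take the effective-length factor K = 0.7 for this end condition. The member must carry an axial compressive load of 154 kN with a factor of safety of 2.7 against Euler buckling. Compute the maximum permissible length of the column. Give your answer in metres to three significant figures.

Buckling occurs about the weak axis: I_min = h·b³/12 with b = 97.4 mm (the shorter side).
I_min = 176×97.4³/12 = 1.355×10^7 mm⁴
I = 1.355×10^-5 m⁴
Required critical load P_cr = n·P = 2.7 × 154 = 415.8 kN = 4.158×10^5 N
From P_cr = π²EI/(K·L)²:  L = (1/K)·√(π²EI/P_cr) = (1/0.7)·√(π²×1.08×10^10×1.355×10^-5/4.158×10^5)
L = 2.66 m

L_max ≈ 2.66 m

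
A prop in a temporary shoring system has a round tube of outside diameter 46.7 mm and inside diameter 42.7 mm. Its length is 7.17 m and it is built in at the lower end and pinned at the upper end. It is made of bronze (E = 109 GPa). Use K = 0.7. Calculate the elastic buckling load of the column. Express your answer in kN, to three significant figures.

P_cr ≈ 3.00 kN

d_o = 46.7 mm, d_i = 42.7 mm
I = π(d_o⁴ − d_i⁴)/64 = π(46.7⁴ − 42.70⁴)/64 = 7.029×10^4 mm⁴
I = 7.029×10^4 mm⁴ = 7.029×10^-8 m⁴
Effective length L_e = K·L = 0.7 × 7.17 = 5.019 m
P_cr = π²EI / L_e² = π² × 109×10⁹ × 7.029×10^-8 / 5.019² = 3.002×10^3 N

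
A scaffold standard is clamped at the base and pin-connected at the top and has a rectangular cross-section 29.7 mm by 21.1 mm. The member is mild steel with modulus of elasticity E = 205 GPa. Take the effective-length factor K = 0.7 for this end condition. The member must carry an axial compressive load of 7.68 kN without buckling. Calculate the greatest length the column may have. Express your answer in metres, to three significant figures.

L_max ≈ 3.54 m

Buckling occurs about the weak axis: I_min = h·b³/12 with b = 21.1 mm (the shorter side).
I_min = 29.7×21.1³/12 = 2.325×10^4 mm⁴
I = 2.325×10^-8 m⁴
At the buckling limit P_cr = P = 7.680×10^3 N
From P_cr = π²EI/(K·L)²:  L = (1/K)·√(π²EI/P_cr) = (1/0.7)·√(π²×2.05×10^11×2.325×10^-8/7.680×10^3)
L = 3.54 m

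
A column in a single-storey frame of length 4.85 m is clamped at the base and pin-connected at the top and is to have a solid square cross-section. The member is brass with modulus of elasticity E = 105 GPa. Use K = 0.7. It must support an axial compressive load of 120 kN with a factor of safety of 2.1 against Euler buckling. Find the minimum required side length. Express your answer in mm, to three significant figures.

a ≈ 76.2 mm

Required P_cr = n·P = 2.1 × 120 = 252.0 kN
L_e = K·L = 0.7 × 4.85 = 3.395 m
Required I = P_cr·L_e²/(π²E) = 2.520×10^5 × 3.395² / (π² × 1.05×10^11) = 2.803×10^-6 m⁴
I_req = 2.803×10^6 mm⁴
Solid square: I = a⁴/12  ⇒  a = (12I)^(1/4) = (12×2.803×10^6)^(1/4) = 76.2 mm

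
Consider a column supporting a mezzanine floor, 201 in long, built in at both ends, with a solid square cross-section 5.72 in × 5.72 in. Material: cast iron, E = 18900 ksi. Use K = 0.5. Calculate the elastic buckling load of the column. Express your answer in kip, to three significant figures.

P_cr ≈ 1650 kip

I = a⁴/12 = 5.72⁴/12 = 89.21 in⁴
Effective length L_e = K·L = 0.5 × 201 = 100.5 in
P_cr = π²EI / L_e² = π² × 18900×10³ × 89.21 / 100.5² = 1.648×10^6 lb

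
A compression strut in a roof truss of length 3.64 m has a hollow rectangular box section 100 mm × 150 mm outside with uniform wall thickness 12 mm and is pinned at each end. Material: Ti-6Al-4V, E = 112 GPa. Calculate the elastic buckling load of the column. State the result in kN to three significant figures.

Inner dimensions: h_i = 150 − 2×12 = 126.0 mm, b_i = 100 − 2×12 = 76.00 mm
Weak-axis I_min = (h_o·b_o³ − h_i·b_i³)/12 with b_o = 100, b_i = 76.00 mm (shorter outer/inner sides).
I_min = (150×100³ − 126.0×76.00³)/12 = 7.891×10^6 mm⁴
I = 7.891×10^6 mm⁴ = 7.891×10^-6 m⁴
Effective length L_e = K·L = 1 × 3.64 = 3.640 m
P_cr = π²EI / L_e² = π² × 112×10⁹ × 7.891×10^-6 / 3.640² = 6.583×10^5 N

P_cr ≈ 658 kN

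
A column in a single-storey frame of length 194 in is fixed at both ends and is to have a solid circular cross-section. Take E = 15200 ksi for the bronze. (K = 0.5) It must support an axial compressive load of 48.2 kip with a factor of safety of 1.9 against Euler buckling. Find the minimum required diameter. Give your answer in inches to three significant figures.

Required P_cr = n·P = 1.9 × 48.2 = 91.58 kip
L_e = K·L = 0.5 × 194 = 97.00 in
Required I = P_cr·L_e²/(π²E) = 9.158×10^4 × 97.00² / (π² × 1.52×10^7) = 5.744 in⁴
Solid circle: I = πd⁴/64  ⇒  d = (64I/π)^(1/4) = (64×5.744/π)^(1/4) = 3.29 in

d ≈ 3.29 in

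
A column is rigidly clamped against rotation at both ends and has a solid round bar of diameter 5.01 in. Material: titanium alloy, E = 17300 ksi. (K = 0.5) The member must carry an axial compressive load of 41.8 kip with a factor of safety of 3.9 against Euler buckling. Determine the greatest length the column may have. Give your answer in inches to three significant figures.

I = πd⁴/64 = π×5.01⁴/64 = 30.93 in⁴
Required critical load P_cr = n·P = 3.9 × 41.8 = 163.0 kip = 1.630×10^5 lb
From P_cr = π²EI/(K·L)²:  L = (1/K)·√(π²EI/P_cr) = (1/0.5)·√(π²×1.73×10^7×30.93/1.630×10^5)
L = 360 in

L_max ≈ 360 in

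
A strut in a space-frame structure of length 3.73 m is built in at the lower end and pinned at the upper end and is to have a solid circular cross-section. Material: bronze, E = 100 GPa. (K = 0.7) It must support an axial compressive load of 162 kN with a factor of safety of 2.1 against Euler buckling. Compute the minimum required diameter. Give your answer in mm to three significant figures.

Required P_cr = n·P = 2.1 × 162 = 340.2 kN
L_e = K·L = 0.7 × 3.73 = 2.611 m
Required I = P_cr·L_e²/(π²E) = 3.402×10^5 × 2.611² / (π² × 1.00×10^11) = 2.350×10^-6 m⁴
I_req = 2.350×10^6 mm⁴
Solid circle: I = πd⁴/64  ⇒  d = (64I/π)^(1/4) = (64×2.350×10^6/π)^(1/4) = 83.2 mm

d ≈ 83.2 mm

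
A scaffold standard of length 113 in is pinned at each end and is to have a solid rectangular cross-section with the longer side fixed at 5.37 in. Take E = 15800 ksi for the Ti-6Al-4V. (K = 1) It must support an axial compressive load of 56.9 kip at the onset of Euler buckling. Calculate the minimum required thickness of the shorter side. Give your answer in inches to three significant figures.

b ≈ 2.18 in

L_e = K·L = 1 × 113 = 113.0 in
Required I = P_cr·L_e²/(π²E) = 5.690×10^4 × 113.0² / (π² × 1.58×10^7) = 4.659 in⁴
Rectangle, weak axis: I_min = h·b³/12 with h = 5.37 in fixed  ⇒  b = (12I/h)^(1/3) = 2.18 in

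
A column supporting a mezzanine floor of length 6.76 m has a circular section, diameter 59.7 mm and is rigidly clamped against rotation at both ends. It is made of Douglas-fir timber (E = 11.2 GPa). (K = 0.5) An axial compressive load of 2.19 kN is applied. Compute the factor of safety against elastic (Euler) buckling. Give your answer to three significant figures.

I = πd⁴/64 = π×59.7⁴/64 = 6.235×10^5 mm⁴
I = 6.235×10^5 mm⁴ = 6.235×10^-7 m⁴
Effective length L_e = K·L = 0.5 × 6.76 = 3.380 m
P_cr = π²EI / L_e² = π² × 11.2×10⁹ × 6.235×10^-7 / 3.380² = 6.033×10^3 N
Factor of safety n = P_cr / P = 6.0333 / 2.19 = 2.75

n ≈ 2.75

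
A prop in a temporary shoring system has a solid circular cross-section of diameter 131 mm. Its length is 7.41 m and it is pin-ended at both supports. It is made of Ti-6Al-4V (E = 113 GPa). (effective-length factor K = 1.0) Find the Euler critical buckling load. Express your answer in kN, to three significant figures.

I = πd⁴/64 = π×131⁴/64 = 1.446×10^7 mm⁴
I = 1.446×10^7 mm⁴ = 1.446×10^-5 m⁴
Effective length L_e = K·L = 1 × 7.41 = 7.410 m
P_cr = π²EI / L_e² = π² × 113×10⁹ × 1.446×10^-5 / 7.410² = 2.936×10^5 N

P_cr ≈ 294 kN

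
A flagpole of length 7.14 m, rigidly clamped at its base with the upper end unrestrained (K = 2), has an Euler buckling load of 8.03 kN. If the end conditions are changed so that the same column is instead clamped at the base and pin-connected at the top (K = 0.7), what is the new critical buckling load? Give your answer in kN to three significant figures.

P_cr ≈ 65.6 kN

P_cr ∝ 1/K², so P_cr,new = P_cr,old × (K_old/K_new)² = 8.03 × (2/0.7)²
= 8.03 × 8.163 = 65.6 kN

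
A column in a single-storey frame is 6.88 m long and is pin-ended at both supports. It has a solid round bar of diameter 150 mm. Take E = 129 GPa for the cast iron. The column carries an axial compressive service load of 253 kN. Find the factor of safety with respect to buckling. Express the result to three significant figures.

n ≈ 2.64

I = πd⁴/64 = π×150⁴/64 = 2.485×10^7 mm⁴
I = 2.485×10^7 mm⁴ = 2.485×10^-5 m⁴
Effective length L_e = K·L = 1 × 6.88 = 6.880 m
P_cr = π²EI / L_e² = π² × 129×10⁹ × 2.485×10^-5 / 6.880² = 6.684×10^5 N
Factor of safety n = P_cr / P = 668.42 / 253 = 2.64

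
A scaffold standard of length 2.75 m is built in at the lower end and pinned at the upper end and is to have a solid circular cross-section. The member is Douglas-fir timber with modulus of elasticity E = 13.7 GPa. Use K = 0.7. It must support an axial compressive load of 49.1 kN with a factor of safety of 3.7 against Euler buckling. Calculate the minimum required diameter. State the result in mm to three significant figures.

Required P_cr = n·P = 3.7 × 49.1 = 181.7 kN
L_e = K·L = 0.7 × 2.75 = 1.925 m
Required I = P_cr·L_e²/(π²E) = 1.817×10^5 × 1.925² / (π² × 1.37×10^10) = 4.979×10^-6 m⁴
I_req = 4.979×10^6 mm⁴
Solid circle: I = πd⁴/64  ⇒  d = (64I/π)^(1/4) = (64×4.979×10^6/π)^(1/4) = 100 mm

d ≈ 100 mm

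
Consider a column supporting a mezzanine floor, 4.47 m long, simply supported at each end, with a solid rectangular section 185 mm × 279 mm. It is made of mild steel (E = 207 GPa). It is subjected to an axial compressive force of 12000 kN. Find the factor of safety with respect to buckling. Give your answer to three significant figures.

n ≈ 1.25

Buckling occurs about the weak axis: I_min = h·b³/12 with b = 185 mm (the shorter side).
I_min = 279×185³/12 = 1.472×10^8 mm⁴
I = 1.472×10^8 mm⁴ = 1.472×10^-4 m⁴
Effective length L_e = K·L = 1 × 4.47 = 4.470 m
P_cr = π²EI / L_e² = π² × 207×10⁹ × 1.472×10^-4 / 4.470² = 1.505×10^7 N
Factor of safety n = P_cr / P = 15052 / 12000 = 1.25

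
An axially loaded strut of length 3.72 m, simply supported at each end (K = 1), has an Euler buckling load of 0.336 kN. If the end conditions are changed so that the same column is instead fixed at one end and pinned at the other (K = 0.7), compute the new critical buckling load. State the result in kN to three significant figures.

P_cr ∝ 1/K², so P_cr,new = P_cr,old × (K_old/K_new)² = 0.336 × (1/0.7)²
= 0.336 × 2.041 = 0.686 kN

P_cr ≈ 0.686 kN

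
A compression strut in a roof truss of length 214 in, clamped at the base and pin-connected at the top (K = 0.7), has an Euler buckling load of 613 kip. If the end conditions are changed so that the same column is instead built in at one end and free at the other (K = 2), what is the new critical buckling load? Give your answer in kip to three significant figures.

P_cr ≈ 75.1 kip

P_cr ∝ 1/K², so P_cr,new = P_cr,old × (K_old/K_new)² = 613 × (0.7/2)²
= 613 × 0.1225 = 75.1 kip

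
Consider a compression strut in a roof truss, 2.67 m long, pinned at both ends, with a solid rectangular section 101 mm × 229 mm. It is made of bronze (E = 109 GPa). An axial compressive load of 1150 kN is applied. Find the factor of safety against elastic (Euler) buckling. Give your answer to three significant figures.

Buckling occurs about the weak axis: I_min = h·b³/12 with b = 101 mm (the shorter side).
I_min = 229×101³/12 = 1.966×10^7 mm⁴
I = 1.966×10^7 mm⁴ = 1.966×10^-5 m⁴
Effective length L_e = K·L = 1 × 2.67 = 2.670 m
P_cr = π²EI / L_e² = π² × 109×10⁹ × 1.966×10^-5 / 2.670² = 2.967×10^6 N
Factor of safety n = P_cr / P = 2967.0 / 1150 = 2.58

n ≈ 2.58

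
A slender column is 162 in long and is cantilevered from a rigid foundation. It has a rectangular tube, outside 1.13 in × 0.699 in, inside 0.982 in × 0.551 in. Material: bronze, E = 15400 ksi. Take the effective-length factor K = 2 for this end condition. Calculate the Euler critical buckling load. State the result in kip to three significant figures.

P_cr ≈ 0.0267 kip

Weak-axis I_min = (h_o·b_o³ − h_i·b_i³)/12 with b_o = 0.699, b_i = 0.5510 in (shorter outer/inner sides).
I_min = (1.13×0.699³ − 0.9820×0.5510³)/12 = 1.847×10^-2 in⁴
Effective length L_e = K·L = 2 × 162 = 324.0 in
P_cr = π²EI / L_e² = π² × 15400×10³ × 1.847×10^-2 / 324.0² = 26.74 lb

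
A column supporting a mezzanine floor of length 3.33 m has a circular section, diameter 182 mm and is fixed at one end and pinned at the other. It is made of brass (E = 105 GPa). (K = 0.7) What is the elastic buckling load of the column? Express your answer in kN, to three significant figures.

P_cr ≈ 10300 kN

I = πd⁴/64 = π×182⁴/64 = 5.386×10^7 mm⁴
I = 5.386×10^7 mm⁴ = 5.386×10^-5 m⁴
Effective length L_e = K·L = 0.7 × 3.33 = 2.331 m
P_cr = π²EI / L_e² = π² × 105×10⁹ × 5.386×10^-5 / 2.331² = 1.027×10^7 N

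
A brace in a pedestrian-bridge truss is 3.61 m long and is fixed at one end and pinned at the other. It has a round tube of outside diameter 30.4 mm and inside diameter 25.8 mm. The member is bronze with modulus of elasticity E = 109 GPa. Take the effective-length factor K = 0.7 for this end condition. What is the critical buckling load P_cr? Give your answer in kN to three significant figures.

P_cr ≈ 3.40 kN

d_o = 30.4 mm, d_i = 25.8 mm
I = π(d_o⁴ − d_i⁴)/64 = π(30.4⁴ − 25.80⁴)/64 = 2.017×10^4 mm⁴
I = 2.017×10^4 mm⁴ = 2.017×10^-8 m⁴
Effective length L_e = K·L = 0.7 × 3.61 = 2.527 m
P_cr = π²EI / L_e² = π² × 109×10⁹ × 2.017×10^-8 / 2.527² = 3.399×10^3 N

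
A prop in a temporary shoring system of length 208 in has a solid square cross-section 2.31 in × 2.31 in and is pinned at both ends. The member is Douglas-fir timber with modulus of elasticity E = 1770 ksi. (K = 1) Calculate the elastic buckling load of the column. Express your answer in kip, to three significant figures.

P_cr ≈ 0.958 kip

I = a⁴/12 = 2.31⁴/12 = 2.373 in⁴
Effective length L_e = K·L = 1 × 208 = 208.0 in
P_cr = π²EI / L_e² = π² × 1770×10³ × 2.373 / 208.0² = 958.1 lb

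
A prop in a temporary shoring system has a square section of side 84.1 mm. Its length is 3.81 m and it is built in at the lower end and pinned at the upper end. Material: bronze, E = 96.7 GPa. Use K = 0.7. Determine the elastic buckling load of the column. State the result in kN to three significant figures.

I = a⁴/12 = 84.1⁴/12 = 4.169×10^6 mm⁴
I = 4.169×10^6 mm⁴ = 4.169×10^-6 m⁴
Effective length L_e = K·L = 0.7 × 3.81 = 2.667 m
P_cr = π²EI / L_e² = π² × 96.7×10⁹ × 4.169×10^-6 / 2.667² = 5.593×10^5 N

P_cr ≈ 559 kN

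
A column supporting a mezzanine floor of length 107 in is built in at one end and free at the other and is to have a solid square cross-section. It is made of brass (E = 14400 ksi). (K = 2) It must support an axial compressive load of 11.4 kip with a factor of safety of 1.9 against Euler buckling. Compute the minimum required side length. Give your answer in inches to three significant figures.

Required P_cr = n·P = 1.9 × 11.4 = 21.66 kip
L_e = K·L = 2 × 107 = 214.0 in
Required I = P_cr·L_e²/(π²E) = 2.166×10^4 × 214.0² / (π² × 1.44×10^7) = 6.979 in⁴
Solid square: I = a⁴/12  ⇒  a = (12I)^(1/4) = (12×6.979)^(1/4) = 3.03 in

a ≈ 3.03 in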